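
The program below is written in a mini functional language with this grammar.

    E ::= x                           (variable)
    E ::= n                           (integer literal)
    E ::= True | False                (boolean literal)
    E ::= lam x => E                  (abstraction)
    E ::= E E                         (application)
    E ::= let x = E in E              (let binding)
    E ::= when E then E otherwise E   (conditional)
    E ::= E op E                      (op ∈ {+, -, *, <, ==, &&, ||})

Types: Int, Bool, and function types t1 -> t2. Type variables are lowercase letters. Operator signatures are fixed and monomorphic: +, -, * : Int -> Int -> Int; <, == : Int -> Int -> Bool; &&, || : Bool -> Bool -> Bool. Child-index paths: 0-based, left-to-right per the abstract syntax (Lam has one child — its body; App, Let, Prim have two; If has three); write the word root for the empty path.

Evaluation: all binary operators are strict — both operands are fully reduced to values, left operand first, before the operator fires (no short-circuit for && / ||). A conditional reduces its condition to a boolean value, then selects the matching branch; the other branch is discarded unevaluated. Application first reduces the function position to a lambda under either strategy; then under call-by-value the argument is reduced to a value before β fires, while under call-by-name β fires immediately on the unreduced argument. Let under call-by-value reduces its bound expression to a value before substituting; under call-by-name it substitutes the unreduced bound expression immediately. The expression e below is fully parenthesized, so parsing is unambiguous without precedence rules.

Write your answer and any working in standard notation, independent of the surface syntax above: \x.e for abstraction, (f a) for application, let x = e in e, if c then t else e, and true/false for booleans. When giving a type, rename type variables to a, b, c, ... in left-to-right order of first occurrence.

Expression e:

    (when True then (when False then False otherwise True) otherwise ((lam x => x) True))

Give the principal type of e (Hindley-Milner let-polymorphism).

Answer: Bool

Derivation:
  unify Bool ~ Bool
  unify Bool ~ Bool
  unify Bool ~ Bool
x : a
\x._ : a -> a
  unify a -> a ~ Bool -> b
  unify a ~ Bool
  unify Bool ~ b
_ _ : Bool
  unify Bool ~ Bool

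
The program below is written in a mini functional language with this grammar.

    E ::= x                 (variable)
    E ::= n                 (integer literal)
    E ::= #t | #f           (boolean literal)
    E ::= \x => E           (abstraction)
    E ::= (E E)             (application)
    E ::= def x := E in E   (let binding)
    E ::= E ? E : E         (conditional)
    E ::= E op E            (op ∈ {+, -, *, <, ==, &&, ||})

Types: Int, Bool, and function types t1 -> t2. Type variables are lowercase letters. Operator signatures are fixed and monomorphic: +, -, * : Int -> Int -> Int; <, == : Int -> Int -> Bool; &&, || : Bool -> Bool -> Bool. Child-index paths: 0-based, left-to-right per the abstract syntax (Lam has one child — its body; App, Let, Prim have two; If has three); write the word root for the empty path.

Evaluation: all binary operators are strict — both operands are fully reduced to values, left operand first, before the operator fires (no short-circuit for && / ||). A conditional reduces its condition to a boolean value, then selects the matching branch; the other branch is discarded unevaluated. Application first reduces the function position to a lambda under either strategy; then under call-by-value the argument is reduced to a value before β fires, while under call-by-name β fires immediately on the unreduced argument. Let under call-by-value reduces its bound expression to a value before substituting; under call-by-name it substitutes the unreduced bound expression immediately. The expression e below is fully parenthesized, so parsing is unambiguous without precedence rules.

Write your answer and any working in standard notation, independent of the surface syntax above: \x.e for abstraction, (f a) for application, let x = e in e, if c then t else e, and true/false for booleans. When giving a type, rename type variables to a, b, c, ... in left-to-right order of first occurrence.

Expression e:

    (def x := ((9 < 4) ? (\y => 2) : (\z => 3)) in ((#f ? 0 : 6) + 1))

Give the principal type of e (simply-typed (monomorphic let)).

Answer: Int

Trace:
  unify Int ~ Int
  unify Int ~ Int
  unify Bool ~ Bool
\y._ : a -> Int
\z._ : b -> Int
  unify a -> Int ~ b -> Int
  unify a ~ b
  unify Int ~ Int
let x : b -> Int
  unify Bool ~ Bool
  unify Int ~ Int
  unify Int ~ Int
  unify Int ~ Int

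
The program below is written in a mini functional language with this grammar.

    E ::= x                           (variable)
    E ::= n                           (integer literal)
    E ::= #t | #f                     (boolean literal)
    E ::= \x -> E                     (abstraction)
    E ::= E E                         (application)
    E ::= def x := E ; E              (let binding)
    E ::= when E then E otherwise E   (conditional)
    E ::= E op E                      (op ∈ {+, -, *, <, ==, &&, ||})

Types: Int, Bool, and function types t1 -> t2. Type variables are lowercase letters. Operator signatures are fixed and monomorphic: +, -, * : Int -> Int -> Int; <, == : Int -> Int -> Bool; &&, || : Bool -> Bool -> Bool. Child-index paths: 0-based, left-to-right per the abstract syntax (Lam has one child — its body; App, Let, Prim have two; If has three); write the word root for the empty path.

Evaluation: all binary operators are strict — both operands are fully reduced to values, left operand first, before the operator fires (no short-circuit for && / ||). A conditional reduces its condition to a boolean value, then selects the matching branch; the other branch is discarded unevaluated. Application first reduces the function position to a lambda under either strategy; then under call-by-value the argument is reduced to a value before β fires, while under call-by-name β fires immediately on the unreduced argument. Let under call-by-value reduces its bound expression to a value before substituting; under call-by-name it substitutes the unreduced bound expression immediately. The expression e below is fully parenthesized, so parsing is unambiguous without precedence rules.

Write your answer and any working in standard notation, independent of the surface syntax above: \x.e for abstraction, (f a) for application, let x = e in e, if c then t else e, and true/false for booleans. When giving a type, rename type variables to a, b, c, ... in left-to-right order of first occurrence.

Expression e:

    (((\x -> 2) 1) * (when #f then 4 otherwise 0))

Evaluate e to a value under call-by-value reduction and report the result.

Trace:
step 0: (((\x.2) 1) * (if false then 4 else 0))
step 1: [beta@0] (2 * (if false then 4 else 0))
step 2: [if@1] (2 * 0)
step 3: [delta@root] 0

Answer: 0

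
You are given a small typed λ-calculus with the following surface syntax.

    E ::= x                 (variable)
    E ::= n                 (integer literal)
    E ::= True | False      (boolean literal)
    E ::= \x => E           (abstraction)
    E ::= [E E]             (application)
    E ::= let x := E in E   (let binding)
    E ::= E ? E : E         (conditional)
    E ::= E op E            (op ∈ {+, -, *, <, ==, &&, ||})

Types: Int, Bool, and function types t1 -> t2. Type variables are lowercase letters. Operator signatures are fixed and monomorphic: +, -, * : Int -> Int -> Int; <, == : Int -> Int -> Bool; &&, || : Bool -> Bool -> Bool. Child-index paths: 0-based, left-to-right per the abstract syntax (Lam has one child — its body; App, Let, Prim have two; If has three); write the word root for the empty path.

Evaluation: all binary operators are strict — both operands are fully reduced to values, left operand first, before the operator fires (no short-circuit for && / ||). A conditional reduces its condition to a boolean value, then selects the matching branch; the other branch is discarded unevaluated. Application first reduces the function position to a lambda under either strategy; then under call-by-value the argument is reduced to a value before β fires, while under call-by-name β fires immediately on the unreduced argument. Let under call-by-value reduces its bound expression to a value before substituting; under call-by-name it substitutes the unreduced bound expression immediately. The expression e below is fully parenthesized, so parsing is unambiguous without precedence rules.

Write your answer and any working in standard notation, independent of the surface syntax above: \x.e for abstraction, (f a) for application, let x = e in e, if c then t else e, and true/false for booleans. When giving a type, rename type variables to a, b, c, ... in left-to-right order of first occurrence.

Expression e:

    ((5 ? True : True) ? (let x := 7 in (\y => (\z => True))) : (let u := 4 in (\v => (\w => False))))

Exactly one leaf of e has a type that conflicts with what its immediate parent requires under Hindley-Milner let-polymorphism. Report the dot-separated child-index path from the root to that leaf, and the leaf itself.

Answer: 0.0 : 5

Working:
  unify Int ~ Bool
  FAIL: mismatch Int ~ Bool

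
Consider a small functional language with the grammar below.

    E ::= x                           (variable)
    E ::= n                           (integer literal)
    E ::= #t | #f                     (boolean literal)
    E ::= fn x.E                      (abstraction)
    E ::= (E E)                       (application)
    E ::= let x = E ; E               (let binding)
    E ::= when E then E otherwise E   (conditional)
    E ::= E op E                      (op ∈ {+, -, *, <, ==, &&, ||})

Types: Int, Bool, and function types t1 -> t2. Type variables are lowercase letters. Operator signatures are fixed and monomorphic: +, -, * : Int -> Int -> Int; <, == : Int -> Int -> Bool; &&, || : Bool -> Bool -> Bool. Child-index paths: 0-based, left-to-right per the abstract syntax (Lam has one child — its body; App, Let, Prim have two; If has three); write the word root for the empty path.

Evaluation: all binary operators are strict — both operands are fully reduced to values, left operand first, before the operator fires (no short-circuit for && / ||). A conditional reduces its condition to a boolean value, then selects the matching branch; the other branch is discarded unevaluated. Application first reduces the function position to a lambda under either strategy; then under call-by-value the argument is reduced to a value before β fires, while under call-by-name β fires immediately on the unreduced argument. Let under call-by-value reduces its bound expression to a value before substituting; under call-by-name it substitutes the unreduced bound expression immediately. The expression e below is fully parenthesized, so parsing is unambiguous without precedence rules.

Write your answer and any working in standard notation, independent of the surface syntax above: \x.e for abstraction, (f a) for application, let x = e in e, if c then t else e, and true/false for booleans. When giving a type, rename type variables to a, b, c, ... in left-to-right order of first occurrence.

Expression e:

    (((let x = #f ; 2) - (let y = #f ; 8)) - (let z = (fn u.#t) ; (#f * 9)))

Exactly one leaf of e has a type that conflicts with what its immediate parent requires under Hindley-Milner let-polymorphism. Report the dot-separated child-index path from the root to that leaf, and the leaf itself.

Trace:
let x : Bool
  unify Int ~ Int
let y : Bool
  unify Int ~ Int
  unify Int ~ Int
\u._ : a -> Bool
let z : forall. a -> Bool
  unify Bool ~ Int
  FAIL: mismatch Bool ~ Int

Answer: 1.1.0 : false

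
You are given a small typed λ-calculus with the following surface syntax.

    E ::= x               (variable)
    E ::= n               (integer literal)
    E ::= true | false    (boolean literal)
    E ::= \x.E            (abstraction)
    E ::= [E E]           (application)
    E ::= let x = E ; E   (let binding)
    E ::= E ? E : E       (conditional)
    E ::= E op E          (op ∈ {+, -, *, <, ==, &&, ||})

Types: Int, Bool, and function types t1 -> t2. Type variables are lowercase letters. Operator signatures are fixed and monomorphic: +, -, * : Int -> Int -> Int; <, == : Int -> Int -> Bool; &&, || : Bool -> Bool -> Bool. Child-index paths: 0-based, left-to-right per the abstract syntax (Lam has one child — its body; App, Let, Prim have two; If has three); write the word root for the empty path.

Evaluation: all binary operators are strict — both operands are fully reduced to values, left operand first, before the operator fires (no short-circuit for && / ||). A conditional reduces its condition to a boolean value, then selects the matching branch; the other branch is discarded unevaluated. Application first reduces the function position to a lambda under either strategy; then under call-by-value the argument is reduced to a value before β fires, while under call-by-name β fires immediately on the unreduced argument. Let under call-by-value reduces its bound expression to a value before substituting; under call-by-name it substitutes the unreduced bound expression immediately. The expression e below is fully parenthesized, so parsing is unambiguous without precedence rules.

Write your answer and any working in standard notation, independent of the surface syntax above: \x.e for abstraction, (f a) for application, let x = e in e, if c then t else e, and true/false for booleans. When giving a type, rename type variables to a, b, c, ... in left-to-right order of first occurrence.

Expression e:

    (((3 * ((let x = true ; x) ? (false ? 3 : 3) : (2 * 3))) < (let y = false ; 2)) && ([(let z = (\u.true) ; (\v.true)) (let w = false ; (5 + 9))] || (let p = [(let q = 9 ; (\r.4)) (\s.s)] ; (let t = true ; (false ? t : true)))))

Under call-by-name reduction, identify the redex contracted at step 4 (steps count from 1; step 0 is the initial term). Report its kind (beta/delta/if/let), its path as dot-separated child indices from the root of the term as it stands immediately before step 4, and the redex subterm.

Working:
step 0: (((3 * (if (let x = true in x) then (if false then 3 else 3) else (2 * 3))) < (let y = false in 2)) && (((let z = (\u.true) in (\v.true)) (let w = false in (5 + 9))) || (let p = ((let q = 9 in (\r.4)) (\s.s)) in (let t = true in (if false then t else true)))))
step 1: [let@0.0.1.0] (((3 * (if true then (if false then 3 else 3) else (2 * 3))) < (let y = false in 2)) && (((let z = (\u.true) in (\v.true)) (let w = false in (5 + 9))) || (let p = ((let q = 9 in (\r.4)) (\s.s)) in (let t = true in (if false then t else true)))))
step 2: [if@0.0.1] (((3 * (if false then 3 else 3)) < (let y = false in 2)) && (((let z = (\u.true) in (\v.true)) (let w = false in (5 + 9))) || (let p = ((let q = 9 in (\r.4)) (\s.s)) in (let t = true in (if false then t else true)))))
step 3: [if@0.0.1] (((3 * 3) < (let y = false in 2)) && (((let z = (\u.true) in (\v.true)) (let w = false in (5 + 9))) || (let p = ((let q = 9 in (\r.4)) (\s.s)) in (let t = true in (if false then t else true)))))
step 4: [delta@0.0] ((9 < (let y = false in 2)) && (((let z = (\u.true) in (\v.true)) (let w = false in (5 + 9))) || (let p = ((let q = 9 in (\r.4)) (\s.s)) in (let t = true in (if false then t else true)))))

Answer: delta at 0.0 : (3 * 3)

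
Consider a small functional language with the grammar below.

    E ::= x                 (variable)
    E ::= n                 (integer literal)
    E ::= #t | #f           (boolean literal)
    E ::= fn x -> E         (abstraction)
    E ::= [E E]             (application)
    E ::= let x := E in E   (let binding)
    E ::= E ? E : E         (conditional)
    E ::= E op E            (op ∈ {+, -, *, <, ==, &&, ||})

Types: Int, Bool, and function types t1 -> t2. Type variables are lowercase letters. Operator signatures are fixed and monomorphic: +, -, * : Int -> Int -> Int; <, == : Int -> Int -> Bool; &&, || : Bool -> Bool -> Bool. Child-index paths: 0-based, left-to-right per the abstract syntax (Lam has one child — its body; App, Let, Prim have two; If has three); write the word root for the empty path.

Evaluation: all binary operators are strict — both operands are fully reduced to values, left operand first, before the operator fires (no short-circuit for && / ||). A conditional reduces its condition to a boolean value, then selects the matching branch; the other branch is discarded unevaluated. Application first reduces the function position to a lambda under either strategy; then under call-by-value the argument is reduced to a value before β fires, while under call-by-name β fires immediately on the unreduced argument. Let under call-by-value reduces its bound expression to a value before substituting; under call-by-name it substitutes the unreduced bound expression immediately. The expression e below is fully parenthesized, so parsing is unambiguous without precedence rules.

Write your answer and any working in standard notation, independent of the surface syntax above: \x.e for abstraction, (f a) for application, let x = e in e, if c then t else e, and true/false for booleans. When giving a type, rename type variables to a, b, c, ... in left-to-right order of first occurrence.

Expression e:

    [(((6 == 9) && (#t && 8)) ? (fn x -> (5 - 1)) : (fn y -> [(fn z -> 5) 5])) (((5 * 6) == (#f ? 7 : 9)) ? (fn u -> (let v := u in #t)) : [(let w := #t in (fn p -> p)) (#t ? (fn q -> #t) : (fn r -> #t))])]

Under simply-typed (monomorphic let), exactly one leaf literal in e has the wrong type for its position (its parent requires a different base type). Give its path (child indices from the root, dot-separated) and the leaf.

Trace:
  unify Int ~ Int
  unify Int ~ Int
  unify Bool ~ Bool
  unify Bool ~ Bool
  unify Int ~ Bool
  FAIL: mismatch Int ~ Bool

Answer: 0.0.1.1 : 8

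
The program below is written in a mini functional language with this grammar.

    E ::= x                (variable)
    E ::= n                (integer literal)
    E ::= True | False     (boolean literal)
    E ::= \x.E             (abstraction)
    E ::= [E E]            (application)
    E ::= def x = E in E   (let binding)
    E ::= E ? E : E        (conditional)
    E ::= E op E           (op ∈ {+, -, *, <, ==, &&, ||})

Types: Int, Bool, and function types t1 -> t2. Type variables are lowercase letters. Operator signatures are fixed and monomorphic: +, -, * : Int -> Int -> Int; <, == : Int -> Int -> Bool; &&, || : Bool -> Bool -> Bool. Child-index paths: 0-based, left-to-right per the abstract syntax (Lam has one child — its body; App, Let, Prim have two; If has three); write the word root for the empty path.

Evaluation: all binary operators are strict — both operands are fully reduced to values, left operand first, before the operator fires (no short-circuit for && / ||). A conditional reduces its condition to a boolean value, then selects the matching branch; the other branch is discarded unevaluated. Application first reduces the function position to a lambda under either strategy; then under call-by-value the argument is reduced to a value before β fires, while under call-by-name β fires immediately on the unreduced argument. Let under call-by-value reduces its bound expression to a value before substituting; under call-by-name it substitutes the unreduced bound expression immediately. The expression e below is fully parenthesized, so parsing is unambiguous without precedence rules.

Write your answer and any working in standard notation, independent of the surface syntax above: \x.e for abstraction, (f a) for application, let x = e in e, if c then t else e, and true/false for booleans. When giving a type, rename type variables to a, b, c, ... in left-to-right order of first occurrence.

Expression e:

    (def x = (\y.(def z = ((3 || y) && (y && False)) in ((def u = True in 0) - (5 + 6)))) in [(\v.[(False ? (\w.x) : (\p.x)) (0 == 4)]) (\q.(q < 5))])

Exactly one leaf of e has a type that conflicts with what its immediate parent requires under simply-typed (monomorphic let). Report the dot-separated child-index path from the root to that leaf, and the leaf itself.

Answer: 0.0.0.0.0 : 3

Working:
  unify Int ~ Bool
  FAIL: mismatch Int ~ Bool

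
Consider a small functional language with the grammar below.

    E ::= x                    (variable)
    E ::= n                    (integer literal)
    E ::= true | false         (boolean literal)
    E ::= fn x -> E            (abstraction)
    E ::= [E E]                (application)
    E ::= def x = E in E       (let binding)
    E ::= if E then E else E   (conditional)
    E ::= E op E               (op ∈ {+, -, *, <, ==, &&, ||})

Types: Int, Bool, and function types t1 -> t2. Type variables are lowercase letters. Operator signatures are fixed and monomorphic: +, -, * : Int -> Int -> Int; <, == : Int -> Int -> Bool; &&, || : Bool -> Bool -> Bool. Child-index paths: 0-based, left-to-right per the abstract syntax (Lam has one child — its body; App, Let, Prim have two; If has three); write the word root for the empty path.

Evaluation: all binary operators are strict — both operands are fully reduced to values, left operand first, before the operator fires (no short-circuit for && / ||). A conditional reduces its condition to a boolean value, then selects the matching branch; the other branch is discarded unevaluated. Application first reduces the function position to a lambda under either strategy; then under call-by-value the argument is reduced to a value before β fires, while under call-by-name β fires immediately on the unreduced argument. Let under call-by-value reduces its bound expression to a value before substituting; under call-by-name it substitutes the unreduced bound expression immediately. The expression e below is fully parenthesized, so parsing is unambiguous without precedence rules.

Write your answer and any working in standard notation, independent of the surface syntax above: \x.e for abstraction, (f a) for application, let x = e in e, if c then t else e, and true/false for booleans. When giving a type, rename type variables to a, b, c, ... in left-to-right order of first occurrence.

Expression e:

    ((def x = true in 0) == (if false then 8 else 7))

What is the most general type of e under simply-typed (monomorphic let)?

Answer: Bool

Trace:
let x : Bool
  unify Int ~ Int
  unify Bool ~ Bool
  unify Int ~ Int
  unify Int ~ Int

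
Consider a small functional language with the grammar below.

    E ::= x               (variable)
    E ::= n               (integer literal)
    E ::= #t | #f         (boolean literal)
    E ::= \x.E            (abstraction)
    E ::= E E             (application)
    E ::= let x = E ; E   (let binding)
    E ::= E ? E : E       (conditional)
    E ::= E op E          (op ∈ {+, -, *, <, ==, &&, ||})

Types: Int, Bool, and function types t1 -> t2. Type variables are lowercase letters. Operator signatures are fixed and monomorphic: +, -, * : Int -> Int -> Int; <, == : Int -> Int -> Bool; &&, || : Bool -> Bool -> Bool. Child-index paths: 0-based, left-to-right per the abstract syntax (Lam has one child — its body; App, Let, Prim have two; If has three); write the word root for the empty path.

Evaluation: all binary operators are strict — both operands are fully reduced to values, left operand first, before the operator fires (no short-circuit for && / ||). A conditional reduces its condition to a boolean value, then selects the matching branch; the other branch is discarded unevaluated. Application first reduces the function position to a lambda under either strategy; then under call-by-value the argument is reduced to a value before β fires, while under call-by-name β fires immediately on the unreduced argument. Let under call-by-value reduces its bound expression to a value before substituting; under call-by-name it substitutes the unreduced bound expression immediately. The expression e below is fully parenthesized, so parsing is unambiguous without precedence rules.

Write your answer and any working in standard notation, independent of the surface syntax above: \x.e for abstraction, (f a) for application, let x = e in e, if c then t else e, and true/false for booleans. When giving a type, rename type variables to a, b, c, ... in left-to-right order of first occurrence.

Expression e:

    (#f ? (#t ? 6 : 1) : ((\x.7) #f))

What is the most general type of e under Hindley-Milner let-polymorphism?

Answer: Int

Derivation:
  unify Bool ~ Bool
  unify Bool ~ Bool
  unify Int ~ Int
\x._ : a -> Int
  unify a -> Int ~ Bool -> b
  unify a ~ Bool
  unify Int ~ b
_ _ : Int
  unify Int ~ Int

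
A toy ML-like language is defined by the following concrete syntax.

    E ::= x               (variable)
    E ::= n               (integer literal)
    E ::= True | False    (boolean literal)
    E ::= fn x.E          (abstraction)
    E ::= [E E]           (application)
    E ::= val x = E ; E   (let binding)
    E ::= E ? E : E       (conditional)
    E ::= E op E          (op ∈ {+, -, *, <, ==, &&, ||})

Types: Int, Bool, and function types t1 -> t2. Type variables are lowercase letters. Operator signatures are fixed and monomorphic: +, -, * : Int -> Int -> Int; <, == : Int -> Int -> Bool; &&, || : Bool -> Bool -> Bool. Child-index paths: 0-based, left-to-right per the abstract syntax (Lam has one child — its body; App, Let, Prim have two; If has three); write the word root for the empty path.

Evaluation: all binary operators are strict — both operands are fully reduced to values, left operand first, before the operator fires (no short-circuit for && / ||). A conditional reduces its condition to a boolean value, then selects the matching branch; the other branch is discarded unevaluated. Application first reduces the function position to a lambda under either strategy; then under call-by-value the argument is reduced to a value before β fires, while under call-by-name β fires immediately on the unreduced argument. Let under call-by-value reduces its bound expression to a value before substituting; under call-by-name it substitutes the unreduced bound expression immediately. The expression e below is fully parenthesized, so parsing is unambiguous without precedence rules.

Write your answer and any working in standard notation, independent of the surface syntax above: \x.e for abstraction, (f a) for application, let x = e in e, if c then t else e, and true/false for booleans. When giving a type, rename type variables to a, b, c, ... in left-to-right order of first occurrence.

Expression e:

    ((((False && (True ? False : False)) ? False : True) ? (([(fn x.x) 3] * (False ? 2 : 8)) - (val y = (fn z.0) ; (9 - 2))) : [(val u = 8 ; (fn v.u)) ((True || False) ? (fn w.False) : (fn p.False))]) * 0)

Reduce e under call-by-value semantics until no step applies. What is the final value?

Answer: 0

Trace:
step 0: ((if (if (false && (if true then false else false)) then false else true) then ((((\x.x) 3) * (if false then 2 else 8)) - (let y = (\z.0) in (9 - 2))) else ((let u = 8 in (\v.u)) (if (true || false) then (\w.false) else (\p.false)))) * 0)
step 1: [if@0.0.0.1] ((if (if (false && false) then false else true) then ((((\x.x) 3) * (if false then 2 else 8)) - (let y = (\z.0) in (9 - 2))) else ((let u = 8 in (\v.u)) (if (true || false) then (\w.false) else (\p.false)))) * 0)
step 2: [delta@0.0.0] ((if (if false then false else true) then ((((\x.x) 3) * (if false then 2 else 8)) - (let y = (\z.0) in (9 - 2))) else ((let u = 8 in (\v.u)) (if (true || false) then (\w.false) else (\p.false)))) * 0)
step 3: [if@0.0] ((if true then ((((\x.x) 3) * (if false then 2 else 8)) - (let y = (\z.0) in (9 - 2))) else ((let u = 8 in (\v.u)) (if (true || false) then (\w.false) else (\p.false)))) * 0)
step 4: [if@0] (((((\x.x) 3) * (if false then 2 else 8)) - (let y = (\z.0) in (9 - 2))) * 0)
step 5: [beta@0.0.0] (((3 * (if false then 2 else 8)) - (let y = (\z.0) in (9 - 2))) * 0)
step 6: [if@0.0.1] (((3 * 8) - (let y = (\z.0) in (9 - 2))) * 0)
step 7: [delta@0.0] ((24 - (let y = (\z.0) in (9 - 2))) * 0)
step 8: [let@0.1] ((24 - (9 - 2)) * 0)
step 9: [delta@0.1] ((24 - 7) * 0)
step 10: [delta@0] (17 * 0)
step 11: [delta@root] 0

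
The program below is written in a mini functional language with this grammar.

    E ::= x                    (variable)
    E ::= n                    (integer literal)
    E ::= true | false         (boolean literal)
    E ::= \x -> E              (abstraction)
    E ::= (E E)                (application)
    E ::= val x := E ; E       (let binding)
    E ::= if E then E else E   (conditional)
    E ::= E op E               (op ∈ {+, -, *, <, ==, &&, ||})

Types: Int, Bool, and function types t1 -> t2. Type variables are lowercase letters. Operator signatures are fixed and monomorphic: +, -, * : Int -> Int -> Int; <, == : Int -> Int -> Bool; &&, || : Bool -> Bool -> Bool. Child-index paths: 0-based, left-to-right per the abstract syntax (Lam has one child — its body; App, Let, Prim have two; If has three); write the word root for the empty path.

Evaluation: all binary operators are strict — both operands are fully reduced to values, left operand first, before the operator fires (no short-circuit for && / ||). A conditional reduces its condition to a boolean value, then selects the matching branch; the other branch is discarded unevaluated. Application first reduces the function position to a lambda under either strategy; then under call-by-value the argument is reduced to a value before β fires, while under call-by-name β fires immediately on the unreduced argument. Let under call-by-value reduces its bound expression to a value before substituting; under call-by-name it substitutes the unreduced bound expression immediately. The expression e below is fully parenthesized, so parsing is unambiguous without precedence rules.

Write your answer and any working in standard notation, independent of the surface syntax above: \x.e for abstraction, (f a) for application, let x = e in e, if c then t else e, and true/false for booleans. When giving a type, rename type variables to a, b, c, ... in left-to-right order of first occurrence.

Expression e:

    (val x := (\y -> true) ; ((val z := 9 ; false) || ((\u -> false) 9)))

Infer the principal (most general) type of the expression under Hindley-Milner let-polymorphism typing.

Answer: Bool

Working:
\y._ : a -> Bool
let x : forall. a -> Bool
let z : Int
  unify Bool ~ Bool
\u._ : b -> Bool
  unify b -> Bool ~ Int -> c
  unify b ~ Int
  unify Bool ~ c
_ _ : Bool
  unify Bool ~ Bool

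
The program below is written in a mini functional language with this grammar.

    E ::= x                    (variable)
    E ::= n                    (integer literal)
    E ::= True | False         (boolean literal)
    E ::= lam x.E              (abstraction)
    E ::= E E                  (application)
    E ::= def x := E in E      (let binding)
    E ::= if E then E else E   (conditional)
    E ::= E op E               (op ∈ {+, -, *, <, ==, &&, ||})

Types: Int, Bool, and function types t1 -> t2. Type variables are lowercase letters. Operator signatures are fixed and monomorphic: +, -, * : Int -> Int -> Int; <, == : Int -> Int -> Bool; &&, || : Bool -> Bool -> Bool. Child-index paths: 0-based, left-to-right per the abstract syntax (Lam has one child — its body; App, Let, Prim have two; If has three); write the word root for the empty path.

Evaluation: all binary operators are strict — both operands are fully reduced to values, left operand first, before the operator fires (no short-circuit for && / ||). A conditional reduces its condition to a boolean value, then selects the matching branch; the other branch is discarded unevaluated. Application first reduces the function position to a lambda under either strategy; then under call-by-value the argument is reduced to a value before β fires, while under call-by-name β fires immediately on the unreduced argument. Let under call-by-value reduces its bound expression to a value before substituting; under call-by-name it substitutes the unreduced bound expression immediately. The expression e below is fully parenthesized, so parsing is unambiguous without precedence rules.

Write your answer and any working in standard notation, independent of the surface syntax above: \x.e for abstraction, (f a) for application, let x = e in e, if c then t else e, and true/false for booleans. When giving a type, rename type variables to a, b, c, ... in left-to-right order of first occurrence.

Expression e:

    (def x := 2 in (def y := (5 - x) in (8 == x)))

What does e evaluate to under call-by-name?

Derivation:
step 0: (let x = 2 in (let y = (5 - x) in (8 == x)))
step 1: [let@root] (let y = (5 - 2) in (8 == 2))
step 2: [let@root] (8 == 2)
step 3: [delta@root] false

Answer: false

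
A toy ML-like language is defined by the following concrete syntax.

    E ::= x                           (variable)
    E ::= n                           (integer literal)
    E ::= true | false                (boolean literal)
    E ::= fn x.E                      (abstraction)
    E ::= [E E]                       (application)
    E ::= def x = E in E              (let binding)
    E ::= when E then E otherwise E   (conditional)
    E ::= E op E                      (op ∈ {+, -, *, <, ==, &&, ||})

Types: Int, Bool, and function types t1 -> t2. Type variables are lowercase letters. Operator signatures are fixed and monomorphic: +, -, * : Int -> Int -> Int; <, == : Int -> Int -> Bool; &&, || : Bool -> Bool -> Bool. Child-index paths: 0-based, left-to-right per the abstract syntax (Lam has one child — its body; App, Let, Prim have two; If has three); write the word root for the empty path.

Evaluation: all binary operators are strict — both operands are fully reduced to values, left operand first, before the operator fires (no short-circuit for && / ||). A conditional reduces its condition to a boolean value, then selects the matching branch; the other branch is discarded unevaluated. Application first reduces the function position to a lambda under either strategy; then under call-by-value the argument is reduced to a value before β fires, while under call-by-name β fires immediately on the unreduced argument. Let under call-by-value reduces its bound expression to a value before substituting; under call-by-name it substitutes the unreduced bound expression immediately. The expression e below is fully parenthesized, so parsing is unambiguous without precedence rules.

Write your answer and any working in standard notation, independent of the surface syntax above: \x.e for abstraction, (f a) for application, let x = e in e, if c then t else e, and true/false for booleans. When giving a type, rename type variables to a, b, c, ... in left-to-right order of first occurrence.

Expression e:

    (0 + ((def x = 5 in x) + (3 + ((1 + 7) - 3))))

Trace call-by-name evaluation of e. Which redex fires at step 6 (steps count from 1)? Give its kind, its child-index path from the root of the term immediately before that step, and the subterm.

Trace:
step 0: (0 + ((let x = 5 in x) + (3 + ((1 + 7) - 3))))
step 1: [let@1.0] (0 + (5 + (3 + ((1 + 7) - 3))))
step 2: [delta@1.1.1.0] (0 + (5 + (3 + (8 - 3))))
step 3: [delta@1.1.1] (0 + (5 + (3 + 5)))
step 4: [delta@1.1] (0 + (5 + 8))
step 5: [delta@1] (0 + 13)
step 6: [delta@root] 13

Answer: delta at root : (0 + 13)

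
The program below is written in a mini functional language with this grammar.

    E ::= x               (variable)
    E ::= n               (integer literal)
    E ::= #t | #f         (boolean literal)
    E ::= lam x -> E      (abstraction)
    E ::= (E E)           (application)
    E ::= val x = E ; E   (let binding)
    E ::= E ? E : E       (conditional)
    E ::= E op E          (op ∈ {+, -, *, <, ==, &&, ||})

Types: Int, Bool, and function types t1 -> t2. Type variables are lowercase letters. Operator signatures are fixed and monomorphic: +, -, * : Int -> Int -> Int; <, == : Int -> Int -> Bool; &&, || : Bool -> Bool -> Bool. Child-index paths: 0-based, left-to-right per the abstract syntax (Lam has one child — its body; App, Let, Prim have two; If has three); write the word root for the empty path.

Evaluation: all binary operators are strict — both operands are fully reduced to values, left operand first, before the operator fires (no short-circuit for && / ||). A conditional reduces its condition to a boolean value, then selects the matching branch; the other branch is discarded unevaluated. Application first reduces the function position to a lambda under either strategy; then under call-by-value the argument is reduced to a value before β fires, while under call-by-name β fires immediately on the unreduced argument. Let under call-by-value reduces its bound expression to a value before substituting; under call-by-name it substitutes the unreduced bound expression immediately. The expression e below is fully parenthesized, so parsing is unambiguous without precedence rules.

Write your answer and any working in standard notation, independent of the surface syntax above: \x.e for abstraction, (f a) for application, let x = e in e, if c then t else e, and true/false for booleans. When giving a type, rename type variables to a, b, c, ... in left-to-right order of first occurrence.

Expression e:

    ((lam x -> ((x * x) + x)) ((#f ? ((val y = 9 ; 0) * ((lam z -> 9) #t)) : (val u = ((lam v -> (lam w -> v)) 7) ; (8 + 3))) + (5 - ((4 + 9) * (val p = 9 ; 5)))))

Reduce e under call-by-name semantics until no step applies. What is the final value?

Answer: 2352

Working:
step 0: ((\x.((x * x) + x)) ((if false then ((let y = 9 in 0) * ((\z.9) true)) else (let u = ((\v.(\w.v)) 7) in (8 + 3))) + (5 - ((4 + 9) * (let p = 9 in 5)))))
step 1: [beta@root] ((((if false then ((let y = 9 in 0) * ((\z.9) true)) else (let u = ((\v.(\w.v)) 7) in (8 + 3))) + (5 - ((4 + 9) * (let p = 9 in 5)))) * ((if false then ((let y = 9 in 0) * ((\z.9) true)) else (let u = ((\v.(\w.v)) 7) in (8 + 3))) + (5 - ((4 + 9) * (let p = 9 in 5))))) + ((if false then ((let y = 9 in 0) * ((\z.9) true)) else (let u = ((\v.(\w.v)) 7) in (8 + 3))) + (5 - ((4 + 9) * (let p = 9 in 5)))))
step 2: [if@0.0.0] ((((let u = ((\v.(\w.v)) 7) in (8 + 3)) + (5 - ((4 + 9) * (let p = 9 in 5)))) * ((if false then ((let y = 9 in 0) * ((\z.9) true)) else (let u = ((\v.(\w.v)) 7) in (8 + 3))) + (5 - ((4 + 9) * (let p = 9 in 5))))) + ((if false then ((let y = 9 in 0) * ((\z.9) true)) else (let u = ((\v.(\w.v)) 7) in (8 + 3))) + (5 - ((4 + 9) * (let p = 9 in 5)))))
step 3: [let@0.0.0] ((((8 + 3) + (5 - ((4 + 9) * (let p = 9 in 5)))) * ((if false then ((let y = 9 in 0) * ((\z.9) true)) else (let u = ((\v.(\w.v)) 7) in (8 + 3))) + (5 - ((4 + 9) * (let p = 9 in 5))))) + ((if false then ((let y = 9 in 0) * ((\z.9) true)) else (let u = ((\v.(\w.v)) 7) in (8 + 3))) + (5 - ((4 + 9) * (let p = 9 in 5)))))
step 4: [delta@0.0.0] (((11 + (5 - ((4 + 9) * (let p = 9 in 5)))) * ((if false then ((let y = 9 in 0) * ((\z.9) true)) else (let u = ((\v.(\w.v)) 7) in (8 + 3))) + (5 - ((4 + 9) * (let p = 9 in 5))))) + ((if false then ((let y = 9 in 0) * ((\z.9) true)) else (let u = ((\v.(\w.v)) 7) in (8 + 3))) + (5 - ((4 + 9) * (let p = 9 in 5)))))
step 5: [delta@0.0.1.1.0] (((11 + (5 - (13 * (let p = 9 in 5)))) * ((if false then ((let y = 9 in 0) * ((\z.9) true)) else (let u = ((\v.(\w.v)) 7) in (8 + 3))) + (5 - ((4 + 9) * (let p = 9 in 5))))) + ((if false then ((let y = 9 in 0) * ((\z.9) true)) else (let u = ((\v.(\w.v)) 7) in (8 + 3))) + (5 - ((4 + 9) * (let p = 9 in 5)))))
step 6: [let@0.0.1.1.1] (((11 + (5 - (13 * 5))) * ((if false then ((let y = 9 in 0) * ((\z.9) true)) else (let u = ((\v.(\w.v)) 7) in (8 + 3))) + (5 - ((4 + 9) * (let p = 9 in 5))))) + ((if false then ((let y = 9 in 0) * ((\z.9) true)) else (let u = ((\v.(\w.v)) 7) in (8 + 3))) + (5 - ((4 + 9) * (let p = 9 in 5)))))
step 7: [delta@0.0.1.1] (((11 + (5 - 65)) * ((if false then ((let y = 9 in 0) * ((\z.9) true)) else (let u = ((\v.(\w.v)) 7) in (8 + 3))) + (5 - ((4 + 9) * (let p = 9 in 5))))) + ((if false then ((let y = 9 in 0) * ((\z.9) true)) else (let u = ((\v.(\w.v)) 7) in (8 + 3))) + (5 - ((4 + 9) * (let p = 9 in 5)))))
step 8: [delta@0.0.1] (((11 + -60) * ((if false then ((let y = 9 in 0) * ((\z.9) true)) else (let u = ((\v.(\w.v)) 7) in (8 + 3))) + (5 - ((4 + 9) * (let p = 9 in 5))))) + ((if false then ((let y = 9 in 0) * ((\z.9) true)) else (let u = ((\v.(\w.v)) 7) in (8 + 3))) + (5 - ((4 + 9) * (let p = 9 in 5)))))
step 9: [delta@0.0] ((-49 * ((if false then ((let y = 9 in 0) * ((\z.9) true)) else (let u = ((\v.(\w.v)) 7) in (8 + 3))) + (5 - ((4 + 9) * (let p = 9 in 5))))) + ((if false then ((let y = 9 in 0) * ((\z.9) true)) else (let u = ((\v.(\w.v)) 7) in (8 + 3))) + (5 - ((4 + 9) * (let p = 9 in 5)))))
step 10: [if@0.1.0] ((-49 * ((let u = ((\v.(\w.v)) 7) in (8 + 3)) + (5 - ((4 + 9) * (let p = 9 in 5))))) + ((if false then ((let y = 9 in 0) * ((\z.9) true)) else (let u = ((\v.(\w.v)) 7) in (8 + 3))) + (5 - ((4 + 9) * (let p = 9 in 5)))))
step 11: [let@0.1.0] ((-49 * ((8 + 3) + (5 - ((4 + 9) * (let p = 9 in 5))))) + ((if false then ((let y = 9 in 0) * ((\z.9) true)) else (let u = ((\v.(\w.v)) 7) in (8 + 3))) + (5 - ((4 + 9) * (let p = 9 in 5)))))
step 12: [delta@0.1.0] ((-49 * (11 + (5 - ((4 + 9) * (let p = 9 in 5))))) + ((if false then ((let y = 9 in 0) * ((\z.9) true)) else (let u = ((\v.(\w.v)) 7) in (8 + 3))) + (5 - ((4 + 9) * (let p = 9 in 5)))))
step 13: [delta@0.1.1.1.0] ((-49 * (11 + (5 - (13 * (let p = 9 in 5))))) + ((if false then ((let y = 9 in 0) * ((\z.9) true)) else (let u = ((\v.(\w.v)) 7) in (8 + 3))) + (5 - ((4 + 9) * (let p = 9 in 5)))))
step 14: [let@0.1.1.1.1] ((-49 * (11 + (5 - (13 * 5)))) + ((if false then ((let y = 9 in 0) * ((\z.9) true)) else (let u = ((\v.(\w.v)) 7) in (8 + 3))) + (5 - ((4 + 9) * (let p = 9 in 5)))))
step 15: [delta@0.1.1.1] ((-49 * (11 + (5 - 65))) + ((if false then ((let y = 9 in 0) * ((\z.9) true)) else (let u = ((\v.(\w.v)) 7) in (8 + 3))) + (5 - ((4 + 9) * (let p = 9 in 5)))))
step 16: [delta@0.1.1] ((-49 * (11 + -60)) + ((if false then ((let y = 9 in 0) * ((\z.9) true)) else (let u = ((\v.(\w.v)) 7) in (8 + 3))) + (5 - ((4 + 9) * (let p = 9 in 5)))))
step 17: [delta@0.1] ((-49 * -49) + ((if false then ((let y = 9 in 0) * ((\z.9) true)) else (let u = ((\v.(\w.v)) 7) in (8 + 3))) + (5 - ((4 + 9) * (let p = 9 in 5)))))
step 18: [delta@0] (2401 + ((if false then ((let y = 9 in 0) * ((\z.9) true)) else (let u = ((\v.(\w.v)) 7) in (8 + 3))) + (5 - ((4 + 9) * (let p = 9 in 5)))))
step 19: [if@1.0] (2401 + ((let u = ((\v.(\w.v)) 7) in (8 + 3)) + (5 - ((4 + 9) * (let p = 9 in 5)))))
step 20: [let@1.0] (2401 + ((8 + 3) + (5 - ((4 + 9) * (let p = 9 in 5)))))
step 21: [delta@1.0] (2401 + (11 + (5 - ((4 + 9) * (let p = 9 in 5)))))
step 22: [delta@1.1.1.0] (2401 + (11 + (5 - (13 * (let p = 9 in 5)))))
step 23: [let@1.1.1.1] (2401 + (11 + (5 - (13 * 5))))
step 24: [delta@1.1.1] (2401 + (11 + (5 - 65)))
step 25: [delta@1.1] (2401 + (11 + -60))
step 26: [delta@1] (2401 + -49)
step 27: [delta@root] 2352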